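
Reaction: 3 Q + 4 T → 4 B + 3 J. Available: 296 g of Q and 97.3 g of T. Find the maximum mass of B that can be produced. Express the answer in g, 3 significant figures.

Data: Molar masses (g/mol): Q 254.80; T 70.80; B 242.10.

333 g

n(Q) = 296.0 / 254.80 = 1.162 mol
n(T) = 97.30 / 70.80 = 1.374 mol
n/ν for Q = 1.162/3 = 0.3873
n/ν for T = 1.374/4 = 0.3435
Smallest n/ν is T → limiting reagent.
n(B) = (4/4) × 1.374 = 1.374 mol
mass = 1.374 × 242.10 = 332.6 g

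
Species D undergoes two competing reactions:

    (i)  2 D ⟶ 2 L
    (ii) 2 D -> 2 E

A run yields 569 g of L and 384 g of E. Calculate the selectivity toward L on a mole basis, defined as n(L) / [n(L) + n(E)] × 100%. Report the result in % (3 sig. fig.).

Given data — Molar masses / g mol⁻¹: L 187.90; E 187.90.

59.7 %

n(L) = 569 / 187.90 = 3.028 mol
n(E) = 384 / 187.90 = 2.044 mol
selectivity = 3.028/(3.028+2.044) × 100 = 59.70 %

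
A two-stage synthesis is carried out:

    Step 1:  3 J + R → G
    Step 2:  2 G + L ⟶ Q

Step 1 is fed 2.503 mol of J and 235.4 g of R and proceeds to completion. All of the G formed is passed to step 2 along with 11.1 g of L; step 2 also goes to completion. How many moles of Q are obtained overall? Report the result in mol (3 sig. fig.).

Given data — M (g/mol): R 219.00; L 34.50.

0.322 mol

Step 1:
n(J) = 2.503 mol
n(R) = 235.4 / 219.00 = 1.075 mol
n/ν for J = 2.503/3 = 0.8343
n/ν for R = 1.075/1 = 1.075
Smallest n/ν is J → limiting reagent.
n(G) produced = (1/3) × 2.503 = 0.8343 mol
Step 2:
n(G) available = 0.8343 mol
n(L) = 11.10 / 34.50 = 0.3217 mol
n/ν for G = 0.8343/2 = 0.4172
n/ν for L = 0.3217/1 = 0.3217
Smallest n/ν is L → limiting reagent.
n(Q) = (1/1) × 0.3217 = 0.3217 mol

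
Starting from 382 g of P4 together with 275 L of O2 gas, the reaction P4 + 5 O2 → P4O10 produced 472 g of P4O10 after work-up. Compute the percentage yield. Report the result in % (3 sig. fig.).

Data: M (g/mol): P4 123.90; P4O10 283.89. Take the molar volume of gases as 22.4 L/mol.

n(P4) = 382.0 / 123.90 = 3.083 mol
n(O2) = 275.0 / 22.4 = 12.28 mol
n/ν for P4 = 3.083/1 = 3.083
n/ν for O2 = 12.28/5 = 2.456
Smallest n/ν is O2 → limiting reagent.
theoretical n(P4O10) = (1/5) × 12.28 = 2.456 mol → 697.2 g
% yield = 472 / 697.2 × 100 = 67.70 %

67.7 %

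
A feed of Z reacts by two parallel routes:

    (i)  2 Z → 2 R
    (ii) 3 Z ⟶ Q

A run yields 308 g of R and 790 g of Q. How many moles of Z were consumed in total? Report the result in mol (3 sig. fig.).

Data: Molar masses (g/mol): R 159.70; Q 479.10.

6.88 mol

n(R) = 308 / 159.70 = 1.929 mol
n(Q) = 790 / 479.10 = 1.649 mol
n(Z) via (i) = (2/2)×1.929 = 1.929 mol
n(Z) via (ii) = (3/1)×1.649 = 4.947 mol
total n(Z) = 1.929 + 4.947 = 6.876 mol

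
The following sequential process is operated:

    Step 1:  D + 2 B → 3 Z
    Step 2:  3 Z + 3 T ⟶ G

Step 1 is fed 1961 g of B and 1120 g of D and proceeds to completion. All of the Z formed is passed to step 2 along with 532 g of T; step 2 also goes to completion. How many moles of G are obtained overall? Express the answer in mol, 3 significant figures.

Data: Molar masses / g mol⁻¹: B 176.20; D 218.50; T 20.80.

Step 1:
n(B) = 1961 / 176.20 = 11.13 mol
n(D) = 1120 / 218.50 = 5.126 mol
n/ν for B = 11.13/2 = 5.565
n/ν for D = 5.126/1 = 5.126
Smallest n/ν is D → limiting reagent.
n(Z) produced = (3/1) × 5.126 = 15.38 mol
Step 2:
n(Z) available = 15.38 mol
n(T) = 532.0 / 20.80 = 25.58 mol
n/ν for Z = 15.38/3 = 5.127
n/ν for T = 25.58/3 = 8.527
Smallest n/ν is Z → limiting reagent.
n(G) = (1/3) × 15.38 = 5.127 mol

5.13 mol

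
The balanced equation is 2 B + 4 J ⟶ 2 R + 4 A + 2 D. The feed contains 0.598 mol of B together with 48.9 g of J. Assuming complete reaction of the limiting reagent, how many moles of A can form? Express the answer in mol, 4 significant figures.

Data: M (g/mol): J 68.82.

n(B) = 0.5980 mol
n(J) = 48.90 / 68.82 = 0.7105 mol
n/ν for B = 0.5980/2 = 0.2990
n/ν for J = 0.7105/4 = 0.1776
Smallest n/ν is J → limiting reagent.
n(A) = (4/4) × 0.7105 = 0.7105 mol

0.7105 mol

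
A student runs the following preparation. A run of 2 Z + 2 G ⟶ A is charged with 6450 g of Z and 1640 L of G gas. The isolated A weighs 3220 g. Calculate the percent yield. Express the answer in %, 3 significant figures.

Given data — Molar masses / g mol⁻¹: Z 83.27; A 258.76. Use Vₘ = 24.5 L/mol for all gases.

n(Z) = 6450 / 83.27 = 77.46 mol
n(G) = 1640 / 24.5 = 66.94 mol
n/ν for Z = 77.46/2 = 38.73
n/ν for G = 66.94/2 = 33.47
Smallest n/ν is G → limiting reagent.
theoretical n(A) = (1/2) × 66.94 = 33.47 mol → 8661 g
% yield = 3220 / 8661 × 100 = 37.18 %

37.2 %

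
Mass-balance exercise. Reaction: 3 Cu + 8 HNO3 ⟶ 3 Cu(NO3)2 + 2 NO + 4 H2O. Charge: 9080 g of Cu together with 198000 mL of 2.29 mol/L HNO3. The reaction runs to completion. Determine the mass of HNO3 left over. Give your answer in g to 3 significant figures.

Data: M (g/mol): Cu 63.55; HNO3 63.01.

n(Cu) = 9080 / 63.55 = 142.9 mol
n(HNO3) = 2.29 × 198000/1000 = 453.4 mol
n/ν → Cu: 47.63, HNO3: 56.68; Cu is limiting.
HNO3 consumed = (8/3) × 142.9 = 381.1 mol
HNO3 remaining = 453.4 − 381.1 = 72.30 mol
mass = 72.30 × 63.01 = 4556 g

4560 g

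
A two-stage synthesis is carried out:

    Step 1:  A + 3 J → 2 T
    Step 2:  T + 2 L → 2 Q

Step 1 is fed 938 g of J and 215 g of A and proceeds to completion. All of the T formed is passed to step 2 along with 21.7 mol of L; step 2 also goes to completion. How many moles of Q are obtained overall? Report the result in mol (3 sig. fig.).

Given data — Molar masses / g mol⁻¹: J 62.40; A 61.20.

Step 1:
n(J) = 938.0 / 62.40 = 15.03 mol
n(A) = 215.0 / 61.20 = 3.513 mol
n/ν for J = 15.03/3 = 5.010
n/ν for A = 3.513/1 = 3.513
Smallest n/ν is A → limiting reagent.
n(T) produced = (2/1) × 3.513 = 7.026 mol
Step 2:
n(T) available = 7.026 mol
n(L) = 21.70 mol
n/ν for T = 7.026/1 = 7.026
n/ν for L = 21.70/2 = 10.85
Smallest n/ν is T → limiting reagent.
n(Q) = (2/1) × 7.026 = 14.05 mol

14.1 mol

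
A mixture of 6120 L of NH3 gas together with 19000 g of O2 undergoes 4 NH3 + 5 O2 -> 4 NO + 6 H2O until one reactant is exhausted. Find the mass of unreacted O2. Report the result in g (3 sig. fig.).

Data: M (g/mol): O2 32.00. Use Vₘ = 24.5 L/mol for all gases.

9010 g

n(NH3) = 6120 / 24.5 = 249.8 mol
n(O2) = 19000 / 32.00 = 593.8 mol
n/ν → NH3: 62.45, O2: 118.8; NH3 is limiting.
O2 consumed = (5/4) × 249.8 = 312.3 mol
O2 remaining = 593.8 − 312.3 = 281.5 mol
mass = 281.5 × 32.00 = 9008 g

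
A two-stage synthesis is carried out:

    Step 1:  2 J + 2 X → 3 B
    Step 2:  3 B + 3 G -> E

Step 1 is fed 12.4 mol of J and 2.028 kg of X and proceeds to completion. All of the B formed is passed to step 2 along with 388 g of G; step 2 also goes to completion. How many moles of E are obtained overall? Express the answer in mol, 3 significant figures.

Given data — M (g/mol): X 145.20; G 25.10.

Step 1:
n(J) = 12.40 mol
n(X) = 2.028×1000 / 145.20 = 13.97 mol
n/ν for J = 12.40/2 = 6.200
n/ν for X = 13.97/2 = 6.985
Smallest n/ν is J → limiting reagent.
n(B) produced = (3/2) × 12.40 = 18.60 mol
Step 2:
n(B) available = 18.60 mol
n(G) = 388.0 / 25.10 = 15.46 mol
n/ν for B = 18.60/3 = 6.200
n/ν for G = 15.46/3 = 5.153
Smallest n/ν is G → limiting reagent.
n(E) = (1/3) × 15.46 = 5.153 mol

5.15 mol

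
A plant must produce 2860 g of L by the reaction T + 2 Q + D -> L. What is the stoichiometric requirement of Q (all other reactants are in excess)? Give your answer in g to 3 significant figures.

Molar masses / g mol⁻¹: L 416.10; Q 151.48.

n(L) = 2860 / 416.10 = 6.873 mol
n(Q) = (2/1) × 6.873 = 13.75 mol
mass = 13.75 × 151.48 = 2083 g

2080 g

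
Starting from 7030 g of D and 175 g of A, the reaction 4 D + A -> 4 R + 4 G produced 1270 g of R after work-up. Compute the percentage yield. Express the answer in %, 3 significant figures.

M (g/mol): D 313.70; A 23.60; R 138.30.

n(D) = 7030 / 313.70 = 22.41 mol
n(A) = 175.0 / 23.60 = 7.415 mol
n/ν → D: 5.603, A: 7.415; D is limiting.
theoretical n(R) = (4/4) × 22.41 = 22.41 mol → 3099 g
% yield = 1270 / 3099 × 100 = 40.98 %

41.0 %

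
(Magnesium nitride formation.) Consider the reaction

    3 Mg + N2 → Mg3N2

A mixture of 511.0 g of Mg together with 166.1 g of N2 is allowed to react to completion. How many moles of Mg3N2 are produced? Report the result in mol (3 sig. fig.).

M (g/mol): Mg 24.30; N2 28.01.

5.93 mol

n(Mg) = 511.0 / 24.30 = 21.03 mol
n(N2) = 166.1 / 28.01 = 5.930 mol
n/ν for Mg = 21.03/3 = 7.010
n/ν for N2 = 5.930/1 = 5.930
Smallest n/ν is N2 → limiting reagent.
n(Mg3N2) = (1/1) × 5.930 = 5.930 mol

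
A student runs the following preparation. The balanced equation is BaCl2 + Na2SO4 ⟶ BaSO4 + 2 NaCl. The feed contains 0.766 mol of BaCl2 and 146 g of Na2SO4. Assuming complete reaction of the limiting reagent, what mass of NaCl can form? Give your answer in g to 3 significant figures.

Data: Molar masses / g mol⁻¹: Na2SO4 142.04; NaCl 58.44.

89.5 g

n(BaCl2) = 0.7660 mol
n(Na2SO4) = 146.0 / 142.04 = 1.028 mol
n/ν → BaCl2: 0.7660, Na2SO4: 1.028; BaCl2 is limiting.
n(NaCl) = (2/1) × 0.7660 = 1.532 mol
mass = 1.532 × 58.44 = 89.53 g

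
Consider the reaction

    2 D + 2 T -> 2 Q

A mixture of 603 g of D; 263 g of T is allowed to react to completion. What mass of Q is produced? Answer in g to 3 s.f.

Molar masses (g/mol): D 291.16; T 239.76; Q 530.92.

n(D) = 603.0 / 291.16 = 2.071 mol
n(T) = 263.0 / 239.76 = 1.097 mol
n/ν → D: 1.036, T: 0.5485; T is limiting.
n(Q) = (2/2) × 1.097 = 1.097 mol
mass = 1.097 × 530.92 = 582.4 g

582 g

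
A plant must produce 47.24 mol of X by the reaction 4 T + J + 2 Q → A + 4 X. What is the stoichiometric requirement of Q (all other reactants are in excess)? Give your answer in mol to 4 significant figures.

n(X) = 47.24 mol
n(Q) = (2/4) × 47.24 = 23.62 mol

23.62 mol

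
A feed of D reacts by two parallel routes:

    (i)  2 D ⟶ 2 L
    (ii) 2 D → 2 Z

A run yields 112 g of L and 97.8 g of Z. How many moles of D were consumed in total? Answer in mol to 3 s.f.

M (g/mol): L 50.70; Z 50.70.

4.14 mol

n(L) = 112 / 50.70 = 2.209 mol
n(Z) = 97.8 / 50.70 = 1.929 mol
n(D) via (i) = (2/2)×2.209 = 2.209 mol
n(D) via (ii) = (2/2)×1.929 = 1.929 mol
total n(D) = 2.209 + 1.929 = 4.138 mol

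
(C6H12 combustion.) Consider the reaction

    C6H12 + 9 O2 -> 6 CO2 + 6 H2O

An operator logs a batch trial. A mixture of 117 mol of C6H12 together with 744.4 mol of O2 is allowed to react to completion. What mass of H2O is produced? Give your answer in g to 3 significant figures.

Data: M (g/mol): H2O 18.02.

n(C6H12) = 117.0 mol
n(O2) = 744.4 mol
n/ν for C6H12 = 117.0/1 = 117.0
n/ν for O2 = 744.4/9 = 82.71
Smallest n/ν is O2 → limiting reagent.
n(H2O) = (6/9) × 744.4 = 496.3 mol
mass = 496.3 × 18.02 = 8943 g

8940 g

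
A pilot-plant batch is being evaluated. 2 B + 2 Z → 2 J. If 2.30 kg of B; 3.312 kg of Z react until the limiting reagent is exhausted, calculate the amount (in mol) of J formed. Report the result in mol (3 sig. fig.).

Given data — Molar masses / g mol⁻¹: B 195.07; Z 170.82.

n(B) = 2.300×1000 / 195.07 = 11.79 mol
n(Z) = 3.312×1000 / 170.82 = 19.39 mol
n/ν → B: 5.895, Z: 9.695; B is limiting.
n(J) = (2/2) × 11.79 = 11.79 mol

11.8 mol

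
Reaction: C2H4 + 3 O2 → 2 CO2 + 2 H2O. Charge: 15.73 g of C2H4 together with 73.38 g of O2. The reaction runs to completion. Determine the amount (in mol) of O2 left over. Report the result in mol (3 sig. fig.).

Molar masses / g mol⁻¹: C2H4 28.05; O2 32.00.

n(C2H4) = 15.73 / 28.05 = 0.5608 mol
n(O2) = 73.38 / 32.00 = 2.293 mol
n/ν for C2H4 = 0.5608/1 = 0.5608
n/ν for O2 = 2.293/3 = 0.7643
Smallest n/ν is C2H4 → limiting reagent.
O2 consumed = (3/1) × 0.5608 = 1.682 mol
O2 remaining = 2.293 − 1.682 = 0.6110 mol

0.611 mol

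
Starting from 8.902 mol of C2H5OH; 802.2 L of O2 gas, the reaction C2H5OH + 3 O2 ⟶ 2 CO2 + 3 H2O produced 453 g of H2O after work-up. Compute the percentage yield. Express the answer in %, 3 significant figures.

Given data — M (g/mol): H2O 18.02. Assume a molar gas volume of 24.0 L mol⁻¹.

n(C2H5OH) = 8.902 mol
n(O2) = 802.2 / 24.0 = 33.43 mol
n/ν for C2H5OH = 8.902/1 = 8.902
n/ν for O2 = 33.43/3 = 11.14
Smallest n/ν is C2H5OH → limiting reagent.
theoretical n(H2O) = (3/1) × 8.902 = 26.71 mol → 481.3 g
% yield = 453 / 481.3 × 100 = 94.12 %

94.1 %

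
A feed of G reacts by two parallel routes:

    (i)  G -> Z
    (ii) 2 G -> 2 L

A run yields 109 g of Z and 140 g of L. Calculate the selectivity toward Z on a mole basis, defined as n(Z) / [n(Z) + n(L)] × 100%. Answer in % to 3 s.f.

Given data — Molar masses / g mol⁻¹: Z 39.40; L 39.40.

n(Z) = 109 / 39.40 = 2.766 mol
n(L) = 140 / 39.40 = 3.553 mol
selectivity = 2.766/(2.766+3.553) × 100 = 43.77 %

43.8 %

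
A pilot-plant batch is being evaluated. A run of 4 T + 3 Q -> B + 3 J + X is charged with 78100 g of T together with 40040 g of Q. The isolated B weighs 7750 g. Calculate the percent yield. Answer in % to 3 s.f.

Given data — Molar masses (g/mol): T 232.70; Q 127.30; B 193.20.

n(T) = 78100 / 232.70 = 335.6 mol
n(Q) = 40040 / 127.30 = 314.5 mol
n/ν for T = 335.6/4 = 83.90
n/ν for Q = 314.5/3 = 104.8
Smallest n/ν is T → limiting reagent.
theoretical n(B) = (1/4) × 335.6 = 83.90 mol → 16210 g
% yield = 7750 / 16210 × 100 = 47.81 %

47.8 %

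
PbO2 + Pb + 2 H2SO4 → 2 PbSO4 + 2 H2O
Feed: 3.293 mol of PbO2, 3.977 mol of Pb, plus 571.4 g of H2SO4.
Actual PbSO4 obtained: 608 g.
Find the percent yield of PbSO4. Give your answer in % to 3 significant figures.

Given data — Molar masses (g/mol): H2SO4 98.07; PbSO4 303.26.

34.4 %

n(PbO2) = 3.293 mol
n(Pb) = 3.977 mol
n(H2SO4) = 571.4 / 98.07 = 5.826 mol
n/ν for PbO2 = 3.293/1 = 3.293
n/ν for Pb = 3.977/1 = 3.977
n/ν for H2SO4 = 5.826/2 = 2.913
Smallest n/ν is H2SO4 → limiting reagent.
theoretical n(PbSO4) = (2/2) × 5.826 = 5.826 mol → 1767 g
% yield = 608 / 1767 × 100 = 34.41 %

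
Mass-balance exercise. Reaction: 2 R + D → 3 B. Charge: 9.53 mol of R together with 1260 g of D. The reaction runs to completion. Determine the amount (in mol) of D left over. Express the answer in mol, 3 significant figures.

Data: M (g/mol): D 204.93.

n(R) = 9.530 mol
n(D) = 1260 / 204.93 = 6.148 mol
n/ν for R = 9.530/2 = 4.765
n/ν for D = 6.148/1 = 6.148
Smallest n/ν is R → limiting reagent.
D consumed = (1/2) × 9.530 = 4.765 mol
D remaining = 6.148 − 4.765 = 1.383 mol

1.38 mol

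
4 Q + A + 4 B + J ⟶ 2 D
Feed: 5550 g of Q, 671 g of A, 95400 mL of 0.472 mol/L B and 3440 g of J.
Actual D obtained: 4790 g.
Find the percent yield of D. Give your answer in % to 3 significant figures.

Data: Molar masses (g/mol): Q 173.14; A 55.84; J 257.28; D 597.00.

n(Q) = 5550 / 173.14 = 32.05 mol
n(A) = 671.0 / 55.84 = 12.02 mol
n(B) = 0.472 × 95400/1000 = 45.03 mol
n(J) = 3440 / 257.28 = 13.37 mol
n/ν for Q = 32.05/4 = 8.013
n/ν for A = 12.02/1 = 12.02
n/ν for B = 45.03/4 = 11.26
n/ν for J = 13.37/1 = 13.37
Smallest n/ν is Q → limiting reagent.
theoretical n(D) = (2/4) × 32.05 = 16.03 mol → 9570 g
% yield = 4790 / 9570 × 100 = 50.05 %

50.1 %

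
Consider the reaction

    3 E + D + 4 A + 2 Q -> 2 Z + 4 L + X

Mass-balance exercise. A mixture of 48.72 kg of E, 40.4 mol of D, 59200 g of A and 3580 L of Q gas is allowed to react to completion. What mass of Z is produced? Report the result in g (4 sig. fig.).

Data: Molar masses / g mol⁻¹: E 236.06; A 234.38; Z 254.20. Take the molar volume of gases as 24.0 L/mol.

20540 g

n(E) = 48.72×1000 / 236.06 = 206.4 mol
n(D) = 40.40 mol
n(A) = 59200 / 234.38 = 252.6 mol
n(Q) = 3580 / 24.0 = 149.2 mol
n/ν → E: 68.80, D: 40.40, A: 63.15, Q: 74.60; D is limiting.
n(Z) = (2/1) × 40.40 = 80.80 mol
mass = 80.80 × 254.20 = 20540 g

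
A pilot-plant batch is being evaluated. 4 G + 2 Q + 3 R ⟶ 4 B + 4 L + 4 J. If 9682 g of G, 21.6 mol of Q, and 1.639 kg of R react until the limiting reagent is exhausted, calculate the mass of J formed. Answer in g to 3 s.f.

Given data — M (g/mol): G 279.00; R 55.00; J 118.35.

n(G) = 9682 / 279.00 = 34.70 mol
n(Q) = 21.60 mol
n(R) = 1.639×1000 / 55.00 = 29.80 mol
n/ν for G = 34.70/4 = 8.675
n/ν for Q = 21.60/2 = 10.80
n/ν for R = 29.80/3 = 9.933
Smallest n/ν is G → limiting reagent.
n(J) = (4/4) × 34.70 = 34.70 mol
mass = 34.70 × 118.35 = 4107 g

4110 g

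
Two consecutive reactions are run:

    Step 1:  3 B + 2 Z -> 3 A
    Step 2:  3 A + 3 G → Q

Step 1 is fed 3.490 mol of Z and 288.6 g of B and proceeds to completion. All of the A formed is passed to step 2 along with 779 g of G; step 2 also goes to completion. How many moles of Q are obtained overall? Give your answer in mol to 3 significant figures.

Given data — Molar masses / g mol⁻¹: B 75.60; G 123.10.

1.27 mol

Step 1:
n(Z) = 3.490 mol
n(B) = 288.6 / 75.60 = 3.817 mol
n/ν → Z: 1.745, B: 1.272; B is limiting.
n(A) produced = (3/3) × 3.817 = 3.817 mol
Step 2:
n(A) available = 3.817 mol
n(G) = 779.0 / 123.10 = 6.328 mol
n/ν → A: 1.272, G: 2.109; A is limiting.
n(Q) = (1/3) × 3.817 = 1.272 mol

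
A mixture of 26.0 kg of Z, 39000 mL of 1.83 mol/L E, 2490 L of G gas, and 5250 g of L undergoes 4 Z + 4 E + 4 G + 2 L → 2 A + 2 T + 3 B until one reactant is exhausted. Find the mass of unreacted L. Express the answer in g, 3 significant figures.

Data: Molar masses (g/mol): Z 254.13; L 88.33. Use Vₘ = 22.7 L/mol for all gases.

2100 g

n(Z) = 26.00×1000 / 254.13 = 102.3 mol
n(E) = 1.83 × 39000/1000 = 71.37 mol
n(G) = 2490 / 22.7 = 109.7 mol
n(L) = 5250 / 88.33 = 59.44 mol
n/ν for Z = 102.3/4 = 25.58
n/ν for E = 71.37/4 = 17.84
n/ν for G = 109.7/4 = 27.43
n/ν for L = 59.44/2 = 29.72
Smallest n/ν is E → limiting reagent.
L consumed = (2/4) × 71.37 = 35.69 mol
L remaining = 59.44 − 35.69 = 23.75 mol
mass = 23.75 × 88.33 = 2098 g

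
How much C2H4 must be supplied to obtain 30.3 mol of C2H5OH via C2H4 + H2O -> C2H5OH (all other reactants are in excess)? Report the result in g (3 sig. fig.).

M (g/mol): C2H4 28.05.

850 g

n(C2H5OH) = 30.30 mol
n(C2H4) = (1/1) × 30.30 = 30.30 mol
mass = 30.30 × 28.05 = 849.9 g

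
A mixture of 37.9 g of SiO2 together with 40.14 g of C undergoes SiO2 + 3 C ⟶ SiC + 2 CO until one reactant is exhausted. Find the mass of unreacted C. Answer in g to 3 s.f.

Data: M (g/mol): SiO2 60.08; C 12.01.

17.4 g

n(SiO2) = 37.90 / 60.08 = 0.6308 mol
n(C) = 40.14 / 12.01 = 3.342 mol
n/ν for SiO2 = 0.6308/1 = 0.6308
n/ν for C = 3.342/3 = 1.114
Smallest n/ν is SiO2 → limiting reagent.
C consumed = (3/1) × 0.6308 = 1.892 mol
C remaining = 3.342 − 1.892 = 1.450 mol
mass = 1.450 × 12.01 = 17.41 g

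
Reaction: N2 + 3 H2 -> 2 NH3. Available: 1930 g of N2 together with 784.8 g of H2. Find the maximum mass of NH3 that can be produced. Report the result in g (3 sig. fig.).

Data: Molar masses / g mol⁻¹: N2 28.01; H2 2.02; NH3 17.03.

n(N2) = 1930 / 28.01 = 68.90 mol
n(H2) = 784.8 / 2.02 = 388.5 mol
n/ν for N2 = 68.90/1 = 68.90
n/ν for H2 = 388.5/3 = 129.5
Smallest n/ν is N2 → limiting reagent.
n(NH3) = (2/1) × 68.90 = 137.8 mol
mass = 137.8 × 17.03 = 2347 g

2350 g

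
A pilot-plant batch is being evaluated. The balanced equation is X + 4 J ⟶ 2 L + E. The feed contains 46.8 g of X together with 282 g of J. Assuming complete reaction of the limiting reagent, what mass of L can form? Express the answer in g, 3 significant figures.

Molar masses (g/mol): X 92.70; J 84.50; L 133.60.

135 g

n(X) = 46.80 / 92.70 = 0.5049 mol
n(J) = 282.0 / 84.50 = 3.337 mol
n/ν → X: 0.5049, J: 0.8343; X is limiting.
n(L) = (2/1) × 0.5049 = 1.010 mol
mass = 1.010 × 133.60 = 134.9 g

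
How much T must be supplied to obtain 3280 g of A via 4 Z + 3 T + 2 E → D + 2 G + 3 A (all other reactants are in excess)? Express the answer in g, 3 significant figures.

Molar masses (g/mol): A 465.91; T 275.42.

n(A) = 3280 / 465.91 = 7.040 mol
n(T) = (3/3) × 7.040 = 7.040 mol
mass = 7.040 × 275.42 = 1939 g

1940 g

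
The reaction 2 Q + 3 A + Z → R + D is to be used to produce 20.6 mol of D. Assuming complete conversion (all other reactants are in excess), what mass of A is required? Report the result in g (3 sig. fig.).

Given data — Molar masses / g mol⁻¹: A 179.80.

11100 g

n(D) = 20.60 mol
n(A) = (3/1) × 20.60 = 61.80 mol
mass = 61.80 × 179.80 = 11110 g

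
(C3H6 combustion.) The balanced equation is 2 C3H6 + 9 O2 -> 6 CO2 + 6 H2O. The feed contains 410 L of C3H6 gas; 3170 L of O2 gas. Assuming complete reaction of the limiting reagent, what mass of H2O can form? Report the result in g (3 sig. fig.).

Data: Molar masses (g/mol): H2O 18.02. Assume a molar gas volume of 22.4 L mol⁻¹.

n(C3H6) = 410.0 / 22.4 = 18.30 mol
n(O2) = 3170 / 22.4 = 141.5 mol
n/ν for C3H6 = 18.30/2 = 9.150
n/ν for O2 = 141.5/9 = 15.72
Smallest n/ν is C3H6 → limiting reagent.
n(H2O) = (6/2) × 18.30 = 54.90 mol
mass = 54.90 × 18.02 = 989.3 g

989 g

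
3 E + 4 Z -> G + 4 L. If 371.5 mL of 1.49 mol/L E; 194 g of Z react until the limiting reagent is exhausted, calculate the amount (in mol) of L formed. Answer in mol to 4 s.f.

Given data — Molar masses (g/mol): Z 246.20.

n(E) = 1.49 × 371.5/1000 = 0.5535 mol
n(Z) = 194.0 / 246.20 = 0.7880 mol
n/ν → E: 0.1845, Z: 0.1970; E is limiting.
n(L) = (4/3) × 0.5535 = 0.7380 mol

0.7380 mol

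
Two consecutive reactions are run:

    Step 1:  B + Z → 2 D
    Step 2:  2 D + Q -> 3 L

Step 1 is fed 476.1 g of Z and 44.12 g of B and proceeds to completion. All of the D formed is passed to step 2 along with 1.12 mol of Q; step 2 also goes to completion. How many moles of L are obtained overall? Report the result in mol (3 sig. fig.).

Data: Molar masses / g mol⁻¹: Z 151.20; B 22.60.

3.36 mol

Step 1:
n(Z) = 476.1 / 151.20 = 3.149 mol
n(B) = 44.12 / 22.60 = 1.952 mol
n/ν for Z = 3.149/1 = 3.149
n/ν for B = 1.952/1 = 1.952
Smallest n/ν is B → limiting reagent.
n(D) produced = (2/1) × 1.952 = 3.904 mol
Step 2:
n(D) available = 3.904 mol
n(Q) = 1.120 mol
n/ν for D = 3.904/2 = 1.952
n/ν for Q = 1.120/1 = 1.120
Smallest n/ν is Q → limiting reagent.
n(L) = (3/1) × 1.120 = 3.360 mol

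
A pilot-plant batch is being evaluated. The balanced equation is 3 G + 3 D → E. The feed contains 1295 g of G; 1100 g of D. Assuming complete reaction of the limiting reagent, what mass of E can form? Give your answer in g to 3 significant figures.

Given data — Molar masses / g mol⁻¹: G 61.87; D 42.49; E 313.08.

n(G) = 1295 / 61.87 = 20.93 mol
n(D) = 1100 / 42.49 = 25.89 mol
n/ν → G: 6.977, D: 8.630; G is limiting.
n(E) = (1/3) × 20.93 = 6.977 mol
mass = 6.977 × 313.08 = 2184 g

2180 g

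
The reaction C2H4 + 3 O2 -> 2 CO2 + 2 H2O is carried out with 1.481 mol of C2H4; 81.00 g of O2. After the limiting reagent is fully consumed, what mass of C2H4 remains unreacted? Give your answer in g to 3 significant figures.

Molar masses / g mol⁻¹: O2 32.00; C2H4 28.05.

17.9 g

n(C2H4) = 1.481 mol
n(O2) = 81.00 / 32.00 = 2.531 mol
n/ν → C2H4: 1.481, O2: 0.8437; O2 is limiting.
C2H4 consumed = (1/3) × 2.531 = 0.8437 mol
C2H4 remaining = 1.481 − 0.8437 = 0.6373 mol
mass = 0.6373 × 28.05 = 17.88 g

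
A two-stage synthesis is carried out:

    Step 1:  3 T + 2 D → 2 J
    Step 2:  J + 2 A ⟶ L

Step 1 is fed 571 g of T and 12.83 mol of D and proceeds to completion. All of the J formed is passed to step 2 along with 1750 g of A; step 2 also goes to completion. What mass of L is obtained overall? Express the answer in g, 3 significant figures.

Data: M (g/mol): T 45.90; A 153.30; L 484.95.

Step 1:
n(T) = 571.0 / 45.90 = 12.44 mol
n(D) = 12.83 mol
n/ν for T = 12.44/3 = 4.147
n/ν for D = 12.83/2 = 6.415
Smallest n/ν is T → limiting reagent.
n(J) produced = (2/3) × 12.44 = 8.293 mol
Step 2:
n(J) available = 8.293 mol
n(A) = 1750 / 153.30 = 11.42 mol
n/ν for J = 8.293/1 = 8.293
n/ν for A = 11.42/2 = 5.710
Smallest n/ν is A → limiting reagent.
n(L) = (1/2) × 11.42 = 5.710 mol
mass = 5.710 × 484.95 = 2769 g

2770 g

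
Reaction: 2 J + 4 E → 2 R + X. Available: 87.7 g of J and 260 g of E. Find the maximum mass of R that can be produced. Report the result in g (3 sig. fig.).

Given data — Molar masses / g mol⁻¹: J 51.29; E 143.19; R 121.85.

111 g

n(J) = 87.70 / 51.29 = 1.710 mol
n(E) = 260.0 / 143.19 = 1.816 mol
n/ν for J = 1.710/2 = 0.8550
n/ν for E = 1.816/4 = 0.4540
Smallest n/ν is E → limiting reagent.
n(R) = (2/4) × 1.816 = 0.9080 mol
mass = 0.9080 × 121.85 = 110.6 g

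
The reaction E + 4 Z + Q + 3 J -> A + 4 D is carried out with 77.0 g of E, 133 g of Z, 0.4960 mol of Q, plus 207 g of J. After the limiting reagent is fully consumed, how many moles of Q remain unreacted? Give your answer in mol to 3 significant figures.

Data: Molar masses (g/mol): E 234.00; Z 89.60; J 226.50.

n(E) = 77.00 / 234.00 = 0.3291 mol
n(Z) = 133.0 / 89.60 = 1.484 mol
n(Q) = 0.4960 mol
n(J) = 207.0 / 226.50 = 0.9139 mol
n/ν for E = 0.3291/1 = 0.3291
n/ν for Z = 1.484/4 = 0.3710
n/ν for Q = 0.4960/1 = 0.4960
n/ν for J = 0.9139/3 = 0.3046
Smallest n/ν is J → limiting reagent.
Q consumed = (1/3) × 0.9139 = 0.3046 mol
Q remaining = 0.4960 − 0.3046 = 0.1914 mol

0.191 mol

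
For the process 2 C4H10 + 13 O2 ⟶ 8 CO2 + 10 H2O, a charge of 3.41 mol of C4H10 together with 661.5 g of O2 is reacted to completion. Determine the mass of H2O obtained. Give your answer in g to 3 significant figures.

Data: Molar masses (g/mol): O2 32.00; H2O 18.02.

n(C4H10) = 3.410 mol
n(O2) = 661.5 / 32.00 = 20.67 mol
n/ν for C4H10 = 3.410/2 = 1.705
n/ν for O2 = 20.67/13 = 1.590
Smallest n/ν is O2 → limiting reagent.
n(H2O) = (10/13) × 20.67 = 15.90 mol
mass = 15.90 × 18.02 = 286.5 g

287 g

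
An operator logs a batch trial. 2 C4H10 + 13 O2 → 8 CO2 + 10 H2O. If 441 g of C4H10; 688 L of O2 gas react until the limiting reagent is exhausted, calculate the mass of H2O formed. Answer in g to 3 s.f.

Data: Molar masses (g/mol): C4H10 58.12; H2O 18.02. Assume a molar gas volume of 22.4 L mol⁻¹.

n(C4H10) = 441.0 / 58.12 = 7.588 mol
n(O2) = 688.0 / 22.4 = 30.71 mol
n/ν for C4H10 = 7.588/2 = 3.794
n/ν for O2 = 30.71/13 = 2.362
Smallest n/ν is O2 → limiting reagent.
n(H2O) = (10/13) × 30.71 = 23.62 mol
mass = 23.62 × 18.02 = 425.6 g

426 g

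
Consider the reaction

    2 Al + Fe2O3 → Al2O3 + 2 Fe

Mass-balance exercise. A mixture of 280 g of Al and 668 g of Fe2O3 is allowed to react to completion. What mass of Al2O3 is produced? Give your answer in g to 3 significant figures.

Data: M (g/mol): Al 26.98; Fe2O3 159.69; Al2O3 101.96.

427 g

n(Al) = 280.0 / 26.98 = 10.38 mol
n(Fe2O3) = 668.0 / 159.69 = 4.183 mol
n/ν → Al: 5.190, Fe2O3: 4.183; Fe2O3 is limiting.
n(Al2O3) = (1/1) × 4.183 = 4.183 mol
mass = 4.183 × 101.96 = 426.5 g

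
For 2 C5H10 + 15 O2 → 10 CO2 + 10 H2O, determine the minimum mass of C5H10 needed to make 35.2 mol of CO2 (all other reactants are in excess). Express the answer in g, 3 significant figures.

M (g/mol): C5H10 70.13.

n(CO2) = 35.20 mol
n(C5H10) = (2/10) × 35.20 = 7.040 mol
mass = 7.040 × 70.13 = 493.7 g

494 g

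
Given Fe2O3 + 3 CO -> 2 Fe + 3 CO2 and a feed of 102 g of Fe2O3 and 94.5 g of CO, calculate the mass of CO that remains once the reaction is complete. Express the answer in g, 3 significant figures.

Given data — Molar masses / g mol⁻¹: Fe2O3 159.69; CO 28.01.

n(Fe2O3) = 102.0 / 159.69 = 0.6387 mol
n(CO) = 94.50 / 28.01 = 3.374 mol
n/ν for Fe2O3 = 0.6387/1 = 0.6387
n/ν for CO = 3.374/3 = 1.125
Smallest n/ν is Fe2O3 → limiting reagent.
CO consumed = (3/1) × 0.6387 = 1.916 mol
CO remaining = 3.374 − 1.916 = 1.458 mol
mass = 1.458 × 28.01 = 40.84 g

40.8 g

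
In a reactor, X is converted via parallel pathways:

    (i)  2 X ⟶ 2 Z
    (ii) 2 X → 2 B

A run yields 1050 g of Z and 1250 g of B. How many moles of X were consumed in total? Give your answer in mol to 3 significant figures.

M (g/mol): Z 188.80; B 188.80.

12.2 mol

n(Z) = 1050 / 188.80 = 5.561 mol
n(B) = 1250 / 188.80 = 6.621 mol
n(X) via (i) = (2/2)×5.561 = 5.561 mol
n(X) via (ii) = (2/2)×6.621 = 6.621 mol
total n(X) = 5.561 + 6.621 = 12.18 mol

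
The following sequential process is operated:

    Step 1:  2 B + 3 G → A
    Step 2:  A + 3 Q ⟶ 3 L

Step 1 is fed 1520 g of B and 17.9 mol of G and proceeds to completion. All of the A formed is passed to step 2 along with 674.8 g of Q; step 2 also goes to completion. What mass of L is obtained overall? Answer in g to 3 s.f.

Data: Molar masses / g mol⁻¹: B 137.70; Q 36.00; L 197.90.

3280 g

Step 1:
n(B) = 1520 / 137.70 = 11.04 mol
n(G) = 17.90 mol
n/ν → B: 5.520, G: 5.967; B is limiting.
n(A) produced = (1/2) × 11.04 = 5.520 mol
Step 2:
n(A) available = 5.520 mol
n(Q) = 674.8 / 36.00 = 18.74 mol
n/ν → A: 5.520, Q: 6.247; A is limiting.
n(L) = (3/1) × 5.520 = 16.56 mol
mass = 16.56 × 197.90 = 3277 g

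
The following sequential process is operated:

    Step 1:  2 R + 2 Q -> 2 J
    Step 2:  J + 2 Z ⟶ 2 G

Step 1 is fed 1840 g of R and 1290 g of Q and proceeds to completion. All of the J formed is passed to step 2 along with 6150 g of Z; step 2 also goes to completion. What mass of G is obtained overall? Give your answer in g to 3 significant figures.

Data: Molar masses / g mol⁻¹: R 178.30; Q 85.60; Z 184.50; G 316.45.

6530 g

Step 1:
n(R) = 1840 / 178.30 = 10.32 mol
n(Q) = 1290 / 85.60 = 15.07 mol
n/ν for R = 10.32/2 = 5.160
n/ν for Q = 15.07/2 = 7.535
Smallest n/ν is R → limiting reagent.
n(J) produced = (2/2) × 10.32 = 10.32 mol
Step 2:
n(J) available = 10.32 mol
n(Z) = 6150 / 184.50 = 33.33 mol
n/ν for J = 10.32/1 = 10.32
n/ν for Z = 33.33/2 = 16.67
Smallest n/ν is J → limiting reagent.
n(G) = (2/1) × 10.32 = 20.64 mol
mass = 20.64 × 316.45 = 6532 g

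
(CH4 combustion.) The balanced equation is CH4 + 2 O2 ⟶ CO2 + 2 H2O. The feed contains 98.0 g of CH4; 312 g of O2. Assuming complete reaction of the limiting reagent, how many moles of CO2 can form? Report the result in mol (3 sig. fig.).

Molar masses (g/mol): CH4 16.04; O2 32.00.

n(CH4) = 98.00 / 16.04 = 6.110 mol
n(O2) = 312.0 / 32.00 = 9.750 mol
n/ν for CH4 = 6.110/1 = 6.110
n/ν for O2 = 9.750/2 = 4.875
Smallest n/ν is O2 → limiting reagent.
n(CO2) = (1/2) × 9.750 = 4.875 mol

4.88 mol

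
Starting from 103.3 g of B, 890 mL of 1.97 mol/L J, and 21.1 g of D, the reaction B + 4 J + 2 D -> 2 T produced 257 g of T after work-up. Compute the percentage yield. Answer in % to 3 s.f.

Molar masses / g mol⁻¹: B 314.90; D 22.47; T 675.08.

58.0 %

n(B) = 103.3 / 314.90 = 0.3280 mol
n(J) = 1.97 × 890.0/1000 = 1.753 mol
n(D) = 21.10 / 22.47 = 0.9390 mol
n/ν → B: 0.3280, J: 0.4383, D: 0.4695; B is limiting.
theoretical n(T) = (2/1) × 0.3280 = 0.6560 mol → 442.9 g
% yield = 257 / 442.9 × 100 = 58.03 %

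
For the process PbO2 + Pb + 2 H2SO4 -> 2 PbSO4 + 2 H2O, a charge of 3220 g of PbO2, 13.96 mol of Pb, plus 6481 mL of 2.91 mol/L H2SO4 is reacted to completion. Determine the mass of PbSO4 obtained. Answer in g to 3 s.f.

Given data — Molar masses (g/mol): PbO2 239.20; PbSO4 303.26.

n(PbO2) = 3220 / 239.20 = 13.46 mol
n(Pb) = 13.96 mol
n(H2SO4) = 2.91 × 6481/1000 = 18.86 mol
n/ν for PbO2 = 13.46/1 = 13.46
n/ν for Pb = 13.96/1 = 13.96
n/ν for H2SO4 = 18.86/2 = 9.430
Smallest n/ν is H2SO4 → limiting reagent.
n(PbSO4) = (2/2) × 18.86 = 18.86 mol
mass = 18.86 × 303.26 = 5719 g

5720 g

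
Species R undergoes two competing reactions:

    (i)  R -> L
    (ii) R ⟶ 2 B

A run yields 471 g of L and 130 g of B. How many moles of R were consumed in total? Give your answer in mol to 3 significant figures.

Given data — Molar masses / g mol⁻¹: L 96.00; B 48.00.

n(L) = 471 / 96.00 = 4.906 mol
n(B) = 130 / 48.00 = 2.708 mol
n(R) via (i) = (1/1)×4.906 = 4.906 mol
n(R) via (ii) = (1/2)×2.708 = 1.354 mol
total n(R) = 4.906 + 1.354 = 6.260 mol

6.26 mol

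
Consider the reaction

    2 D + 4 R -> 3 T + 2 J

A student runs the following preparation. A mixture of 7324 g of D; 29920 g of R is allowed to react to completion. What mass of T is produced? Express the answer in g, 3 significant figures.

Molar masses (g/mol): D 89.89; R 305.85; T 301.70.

22100 g

n(D) = 7324 / 89.89 = 81.48 mol
n(R) = 29920 / 305.85 = 97.83 mol
n/ν → D: 40.74, R: 24.46; R is limiting.
n(T) = (3/4) × 97.83 = 73.37 mol
mass = 73.37 × 301.70 = 22140 g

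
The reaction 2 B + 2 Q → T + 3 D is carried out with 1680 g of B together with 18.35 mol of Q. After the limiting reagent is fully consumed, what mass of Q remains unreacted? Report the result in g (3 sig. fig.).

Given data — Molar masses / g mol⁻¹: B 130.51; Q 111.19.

609 g

n(B) = 1680 / 130.51 = 12.87 mol
n(Q) = 18.35 mol
n/ν → B: 6.435, Q: 9.175; B is limiting.
Q consumed = (2/2) × 12.87 = 12.87 mol
Q remaining = 18.35 − 12.87 = 5.480 mol
mass = 5.480 × 111.19 = 609.3 g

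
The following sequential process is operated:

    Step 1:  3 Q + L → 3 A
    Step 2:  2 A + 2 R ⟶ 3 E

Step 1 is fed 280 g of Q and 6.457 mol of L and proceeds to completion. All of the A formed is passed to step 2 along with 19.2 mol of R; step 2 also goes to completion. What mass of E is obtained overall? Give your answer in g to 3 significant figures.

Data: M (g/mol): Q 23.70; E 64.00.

1130 g

Step 1:
n(Q) = 280.0 / 23.70 = 11.81 mol
n(L) = 6.457 mol
n/ν for Q = 11.81/3 = 3.937
n/ν for L = 6.457/1 = 6.457
Smallest n/ν is Q → limiting reagent.
n(A) produced = (3/3) × 11.81 = 11.81 mol
Step 2:
n(A) available = 11.81 mol
n(R) = 19.20 mol
n/ν for A = 11.81/2 = 5.905
n/ν for R = 19.20/2 = 9.600
Smallest n/ν is A → limiting reagent.
n(E) = (3/2) × 11.81 = 17.72 mol
mass = 17.72 × 64.00 = 1134 g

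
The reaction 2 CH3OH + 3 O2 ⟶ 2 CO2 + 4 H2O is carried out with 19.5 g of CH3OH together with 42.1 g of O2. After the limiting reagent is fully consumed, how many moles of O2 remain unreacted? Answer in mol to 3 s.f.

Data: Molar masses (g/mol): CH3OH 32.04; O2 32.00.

n(CH3OH) = 19.50 / 32.04 = 0.6086 mol
n(O2) = 42.10 / 32.00 = 1.316 mol
n/ν for CH3OH = 0.6086/2 = 0.3043
n/ν for O2 = 1.316/3 = 0.4387
Smallest n/ν is CH3OH → limiting reagent.
O2 consumed = (3/2) × 0.6086 = 0.9129 mol
O2 remaining = 1.316 − 0.9129 = 0.4031 mol

0.403 mol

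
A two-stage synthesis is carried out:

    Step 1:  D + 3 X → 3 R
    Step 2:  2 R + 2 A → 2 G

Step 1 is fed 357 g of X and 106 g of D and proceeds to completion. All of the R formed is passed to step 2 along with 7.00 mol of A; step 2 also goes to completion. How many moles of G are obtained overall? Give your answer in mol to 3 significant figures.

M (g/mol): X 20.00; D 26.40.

7.00 mol

Step 1:
n(X) = 357.0 / 20.00 = 17.85 mol
n(D) = 106.0 / 26.40 = 4.015 mol
n/ν for X = 17.85/3 = 5.950
n/ν for D = 4.015/1 = 4.015
Smallest n/ν is D → limiting reagent.
n(R) produced = (3/1) × 4.015 = 12.05 mol
Step 2:
n(R) available = 12.05 mol
n(A) = 7.000 mol
n/ν for R = 12.05/2 = 6.025
n/ν for A = 7.000/2 = 3.500
Smallest n/ν is A → limiting reagent.
n(G) = (2/2) × 7.000 = 7.000 mol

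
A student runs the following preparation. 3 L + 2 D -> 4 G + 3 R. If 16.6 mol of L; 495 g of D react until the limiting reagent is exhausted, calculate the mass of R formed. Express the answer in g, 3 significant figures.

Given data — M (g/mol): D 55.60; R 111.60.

1490 g

n(L) = 16.60 mol
n(D) = 495.0 / 55.60 = 8.903 mol
n/ν for L = 16.60/3 = 5.533
n/ν for D = 8.903/2 = 4.452
Smallest n/ν is D → limiting reagent.
n(R) = (3/2) × 8.903 = 13.35 mol
mass = 13.35 × 111.60 = 1490 g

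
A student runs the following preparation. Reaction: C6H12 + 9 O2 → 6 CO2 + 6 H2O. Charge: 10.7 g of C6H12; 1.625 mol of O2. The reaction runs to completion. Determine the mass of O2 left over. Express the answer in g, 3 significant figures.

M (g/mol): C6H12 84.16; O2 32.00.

15.4 g

n(C6H12) = 10.70 / 84.16 = 0.1271 mol
n(O2) = 1.625 mol
n/ν for C6H12 = 0.1271/1 = 0.1271
n/ν for O2 = 1.625/9 = 0.1806
Smallest n/ν is C6H12 → limiting reagent.
O2 consumed = (9/1) × 0.1271 = 1.144 mol
O2 remaining = 1.625 − 1.144 = 0.4810 mol
mass = 0.4810 × 32.00 = 15.39 g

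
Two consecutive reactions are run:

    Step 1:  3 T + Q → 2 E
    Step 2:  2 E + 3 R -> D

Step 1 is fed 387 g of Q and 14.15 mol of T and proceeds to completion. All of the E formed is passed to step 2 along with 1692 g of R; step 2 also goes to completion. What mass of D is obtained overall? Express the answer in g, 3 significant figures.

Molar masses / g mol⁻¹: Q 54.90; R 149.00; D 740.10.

Step 1:
n(Q) = 387.0 / 54.90 = 7.049 mol
n(T) = 14.15 mol
n/ν for Q = 7.049/1 = 7.049
n/ν for T = 14.15/3 = 4.717
Smallest n/ν is T → limiting reagent.
n(E) produced = (2/3) × 14.15 = 9.433 mol
Step 2:
n(E) available = 9.433 mol
n(R) = 1692 / 149.00 = 11.36 mol
n/ν for E = 9.433/2 = 4.717
n/ν for R = 11.36/3 = 3.787
Smallest n/ν is R → limiting reagent.
n(D) = (1/3) × 11.36 = 3.787 mol
mass = 3.787 × 740.10 = 2803 g

2800 g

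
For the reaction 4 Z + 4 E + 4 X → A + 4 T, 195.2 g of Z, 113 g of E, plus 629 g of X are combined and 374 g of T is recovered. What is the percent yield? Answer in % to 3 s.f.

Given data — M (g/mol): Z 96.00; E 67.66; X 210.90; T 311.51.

71.9 %

n(Z) = 195.2 / 96.00 = 2.033 mol
n(E) = 113.0 / 67.66 = 1.670 mol
n(X) = 629.0 / 210.90 = 2.982 mol
n/ν → Z: 0.5083, E: 0.4175, X: 0.7455; E is limiting.
theoretical n(T) = (4/4) × 1.670 = 1.670 mol → 520.2 g
% yield = 374 / 520.2 × 100 = 71.90 %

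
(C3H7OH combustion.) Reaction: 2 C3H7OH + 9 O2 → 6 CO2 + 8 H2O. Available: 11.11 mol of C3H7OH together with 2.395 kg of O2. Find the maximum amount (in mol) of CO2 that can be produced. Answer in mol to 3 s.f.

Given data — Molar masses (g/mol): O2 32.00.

n(C3H7OH) = 11.11 mol
n(O2) = 2.395×1000 / 32.00 = 74.84 mol
n/ν → C3H7OH: 5.555, O2: 8.316; C3H7OH is limiting.
n(CO2) = (6/2) × 11.11 = 33.33 mol

33.3 mol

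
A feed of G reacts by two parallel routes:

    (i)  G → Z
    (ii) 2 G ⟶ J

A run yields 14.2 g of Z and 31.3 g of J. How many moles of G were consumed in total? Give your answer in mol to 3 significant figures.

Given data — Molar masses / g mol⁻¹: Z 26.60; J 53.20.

1.71 mol

n(Z) = 14.2 / 26.60 = 0.5338 mol
n(J) = 31.3 / 53.20 = 0.5883 mol
n(G) via (i) = (1/1)×0.5338 = 0.5338 mol
n(G) via (ii) = (2/1)×0.5883 = 1.177 mol
total n(G) = 0.5338 + 1.177 = 1.711 mol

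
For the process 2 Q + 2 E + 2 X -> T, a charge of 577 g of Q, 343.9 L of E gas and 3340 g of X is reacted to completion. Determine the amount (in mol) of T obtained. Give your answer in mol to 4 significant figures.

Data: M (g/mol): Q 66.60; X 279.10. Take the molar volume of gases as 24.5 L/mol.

4.332 mol

n(Q) = 577.0 / 66.60 = 8.664 mol
n(E) = 343.9 / 24.5 = 14.04 mol
n(X) = 3340 / 279.10 = 11.97 mol
n/ν for Q = 8.664/2 = 4.332
n/ν for E = 14.04/2 = 7.020
n/ν for X = 11.97/2 = 5.985
Smallest n/ν is Q → limiting reagent.
n(T) = (1/2) × 8.664 = 4.332 mol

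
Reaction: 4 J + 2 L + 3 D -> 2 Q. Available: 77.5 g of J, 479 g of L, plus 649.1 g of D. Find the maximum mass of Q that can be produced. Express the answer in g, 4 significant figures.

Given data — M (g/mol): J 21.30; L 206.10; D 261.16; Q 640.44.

n(J) = 77.50 / 21.30 = 3.638 mol
n(L) = 479.0 / 206.10 = 2.324 mol
n(D) = 649.1 / 261.16 = 2.485 mol
n/ν for J = 3.638/4 = 0.9095
n/ν for L = 2.324/2 = 1.162
n/ν for D = 2.485/3 = 0.8283
Smallest n/ν is D → limiting reagent.
n(Q) = (2/3) × 2.485 = 1.657 mol
mass = 1.657 × 640.44 = 1061 g

1061 g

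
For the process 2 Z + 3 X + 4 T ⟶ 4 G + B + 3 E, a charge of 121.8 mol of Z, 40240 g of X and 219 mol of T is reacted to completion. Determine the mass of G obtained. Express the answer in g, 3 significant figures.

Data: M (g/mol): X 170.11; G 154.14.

n(Z) = 121.8 mol
n(X) = 40240 / 170.11 = 236.6 mol
n(T) = 219.0 mol
n/ν for Z = 121.8/2 = 60.90
n/ν for X = 236.6/3 = 78.87
n/ν for T = 219.0/4 = 54.75
Smallest n/ν is T → limiting reagent.
n(G) = (4/4) × 219.0 = 219.0 mol
mass = 219.0 × 154.14 = 33760 g

33800 g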